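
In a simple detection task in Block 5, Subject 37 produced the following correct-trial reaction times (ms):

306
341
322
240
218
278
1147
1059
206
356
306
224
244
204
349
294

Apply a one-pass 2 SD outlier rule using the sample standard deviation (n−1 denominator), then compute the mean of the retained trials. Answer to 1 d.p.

n = 16, ΣRT = 6094, M = 380.875
Σ(x−M)² = 1234419.75; s = √(1234419.75/15) = 286.870
Cutoffs: 380.875 ± 2·286.870 → [-192.9, 954.6]
Outside: 1059, 1147 → excluded.
Retained (n=14): Σ = 3888, mean = 3888/14 = 277.714

277.7 ms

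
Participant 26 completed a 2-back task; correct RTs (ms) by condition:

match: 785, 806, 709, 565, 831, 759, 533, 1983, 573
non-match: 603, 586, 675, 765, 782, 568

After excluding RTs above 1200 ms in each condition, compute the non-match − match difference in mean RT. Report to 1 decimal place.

-32.0 ms

match: exclude 1983
M(match) = 5561/8 = 695.125
M(non-match) = 3979/6 = 663.167
Difference = 663.167 − 695.125 = -31.958 ms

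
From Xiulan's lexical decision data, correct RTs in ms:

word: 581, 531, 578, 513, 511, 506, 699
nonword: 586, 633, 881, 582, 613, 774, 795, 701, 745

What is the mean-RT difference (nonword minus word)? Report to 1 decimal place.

M(word) = 3919/7 = 559.857
M(nonword) = 6310/9 = 701.111
Difference = 701.111 − 559.857 = 141.254 ms

141.3 ms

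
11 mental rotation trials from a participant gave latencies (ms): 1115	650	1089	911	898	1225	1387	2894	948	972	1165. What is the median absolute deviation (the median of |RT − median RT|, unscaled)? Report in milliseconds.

Sorted: 650, 898, 911, 948, 972, 1089, 1115, 1165, 1225, 1387, 2894 → median = 1089
|x − 1089|: 26, 439, 0, 178, 191, 136, 298, 1805, 141, 117, 76
Sorted deviations: 0, 26, 76, 117, 136, 141, 178, 191, 298, 439, 1805 → MAD = 141

141 ms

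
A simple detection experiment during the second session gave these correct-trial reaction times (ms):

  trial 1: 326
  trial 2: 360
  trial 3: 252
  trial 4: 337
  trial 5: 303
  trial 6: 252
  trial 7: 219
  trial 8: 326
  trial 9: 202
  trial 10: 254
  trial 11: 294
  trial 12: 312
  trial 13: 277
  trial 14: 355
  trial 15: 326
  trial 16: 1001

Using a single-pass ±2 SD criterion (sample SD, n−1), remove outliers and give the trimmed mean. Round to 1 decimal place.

293.0 ms

n = 16, ΣRT = 5396, M = 337.250
Σ(x−M)² = 502829.00; s = √(502829.00/15) = 183.090
Cutoffs: 337.250 ± 2·183.090 → [-28.9, 703.4]
Outside: 1001 → excluded.
Retained (n=15): Σ = 4395, mean = 4395/15 = 293.000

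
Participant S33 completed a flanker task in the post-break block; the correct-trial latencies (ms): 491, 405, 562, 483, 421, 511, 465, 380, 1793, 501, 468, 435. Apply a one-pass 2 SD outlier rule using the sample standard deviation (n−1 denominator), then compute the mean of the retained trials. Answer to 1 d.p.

465.6 ms

n = 12, ΣRT = 6915, M = 576.250
Σ(x−M)² = 1642556.25; s = √(1642556.25/11) = 386.424
Cutoffs: 576.250 ± 2·386.424 → [-196.6, 1349.1]
Outside: 1793 → excluded.
Retained (n=11): Σ = 5122, mean = 5122/11 = 465.636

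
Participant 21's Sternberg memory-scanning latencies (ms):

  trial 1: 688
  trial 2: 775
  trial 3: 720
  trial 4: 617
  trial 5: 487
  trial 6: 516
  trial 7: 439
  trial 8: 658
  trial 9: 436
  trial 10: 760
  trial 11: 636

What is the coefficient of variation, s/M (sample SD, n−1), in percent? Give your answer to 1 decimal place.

n = 11, Σ = 6732, M = 612.0000
Σ(x−M)² = 154376.000; s = √(154376.000/10) = 124.2481
CV = 124.2481 / 612.0000 = 0.20302 = 20.302%

20.3%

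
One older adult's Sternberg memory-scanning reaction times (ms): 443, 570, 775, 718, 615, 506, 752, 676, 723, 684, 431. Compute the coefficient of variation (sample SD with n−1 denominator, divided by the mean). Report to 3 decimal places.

0.196

n = 11, Σ = 6893, M = 626.6364
Σ(x−M)² = 150980.545; s = √(150980.545/10) = 122.8741
CV = 122.8741 / 626.6364 = 0.19609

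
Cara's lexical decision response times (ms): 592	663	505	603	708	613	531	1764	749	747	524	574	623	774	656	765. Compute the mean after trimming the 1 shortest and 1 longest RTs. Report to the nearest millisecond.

652 ms

Sorted: 505, 524, 531, 574, 592, 603, 613, 623, 656, 663, 708, 747, 749, 765, 774, 1764
Drop lowest 1 (505) and highest 1 (1764)
Remaining (n=14): Σ = 9122, mean = 9122/14 = 651.571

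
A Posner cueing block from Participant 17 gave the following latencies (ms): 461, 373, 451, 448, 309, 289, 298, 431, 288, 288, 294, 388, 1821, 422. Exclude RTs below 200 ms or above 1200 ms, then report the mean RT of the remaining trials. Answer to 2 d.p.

364.62 ms

Excluded: 1821
Retained (n=13): Σ = 4740
Mean = 4740/13 = 364.6154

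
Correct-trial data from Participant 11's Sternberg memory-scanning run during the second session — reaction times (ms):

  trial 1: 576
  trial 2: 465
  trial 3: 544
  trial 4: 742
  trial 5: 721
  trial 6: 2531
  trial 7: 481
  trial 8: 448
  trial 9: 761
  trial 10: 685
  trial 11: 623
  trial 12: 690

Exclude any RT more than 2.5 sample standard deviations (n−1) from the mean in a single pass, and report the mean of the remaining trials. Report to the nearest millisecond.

612 ms

n = 12, ΣRT = 9267, M = 772.250
Σ(x−M)² = 3508502.25; s = √(3508502.25/11) = 564.761
Cutoffs: 772.250 ± 2.5·564.761 → [-639.7, 2184.2]
Outside: 2531 → excluded.
Retained (n=11): Σ = 6736, mean = 6736/11 = 612.364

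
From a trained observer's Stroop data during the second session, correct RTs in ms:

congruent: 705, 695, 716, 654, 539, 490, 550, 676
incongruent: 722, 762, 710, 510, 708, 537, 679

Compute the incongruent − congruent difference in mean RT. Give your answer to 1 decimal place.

33.0 ms

M(congruent) = 5025/8 = 628.125
M(incongruent) = 4628/7 = 661.143
Difference = 661.143 − 628.125 = 33.018 ms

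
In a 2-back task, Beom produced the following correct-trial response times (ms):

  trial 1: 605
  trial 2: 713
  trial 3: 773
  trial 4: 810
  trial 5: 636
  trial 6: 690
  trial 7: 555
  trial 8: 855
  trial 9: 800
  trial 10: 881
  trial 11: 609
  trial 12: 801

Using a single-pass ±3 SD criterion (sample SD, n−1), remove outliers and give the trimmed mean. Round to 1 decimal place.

n = 12, ΣRT = 8728, M = 727.333
Σ(x−M)² = 128146.67; s = √(128146.67/11) = 107.934
Cutoffs: 727.333 ± 3·107.934 → [403.5, 1051.1]
No RTs fall outside the cutoffs; all 12 retained. Mean = 8728/12 = 727.333

727.3 ms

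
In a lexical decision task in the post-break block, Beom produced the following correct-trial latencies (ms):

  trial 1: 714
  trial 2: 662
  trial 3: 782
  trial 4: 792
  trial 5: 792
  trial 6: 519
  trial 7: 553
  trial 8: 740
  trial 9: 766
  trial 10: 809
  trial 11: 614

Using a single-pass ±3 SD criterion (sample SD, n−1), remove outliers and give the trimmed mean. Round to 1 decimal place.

n = 11, ΣRT = 7743, M = 703.909
Σ(x−M)² = 104726.91; s = √(104726.91/10) = 102.336
Cutoffs: 703.909 ± 3·102.336 → [396.9, 1010.9]
No RTs fall outside the cutoffs; all 11 retained. Mean = 7743/11 = 703.909

703.9 ms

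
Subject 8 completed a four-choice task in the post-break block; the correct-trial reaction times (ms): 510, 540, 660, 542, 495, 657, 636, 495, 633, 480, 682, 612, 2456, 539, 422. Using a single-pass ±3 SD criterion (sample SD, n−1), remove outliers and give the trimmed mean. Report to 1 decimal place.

n = 15, ΣRT = 10359, M = 690.600
Σ(x−M)² = 3424631.60; s = √(3424631.60/14) = 494.587
Cutoffs: 690.600 ± 3·494.587 → [-793.2, 2174.4]
Outside: 2456 → excluded.
Retained (n=14): Σ = 7903, mean = 7903/14 = 564.500

564.5 ms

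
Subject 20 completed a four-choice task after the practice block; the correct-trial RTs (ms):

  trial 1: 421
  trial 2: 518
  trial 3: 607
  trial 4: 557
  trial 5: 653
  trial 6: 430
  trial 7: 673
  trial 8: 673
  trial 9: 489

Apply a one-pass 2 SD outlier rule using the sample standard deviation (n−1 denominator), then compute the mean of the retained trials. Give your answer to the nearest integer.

558 ms

n = 9, ΣRT = 5021, M = 557.889
Σ(x−M)² = 79390.89; s = √(79390.89/8) = 99.619
Cutoffs: 557.889 ± 2·99.619 → [358.7, 757.1]
No RTs fall outside the cutoffs; all 9 retained. Mean = 5021/9 = 557.889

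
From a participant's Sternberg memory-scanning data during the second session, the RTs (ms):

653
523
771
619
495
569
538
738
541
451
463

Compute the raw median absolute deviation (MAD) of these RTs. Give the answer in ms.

78 ms

Sorted: 451, 463, 495, 523, 538, 541, 569, 619, 653, 738, 771 → median = 541
|x − 541|: 112, 18, 230, 78, 46, 28, 3, 197, 0, 90, 78
Sorted deviations: 0, 3, 18, 28, 46, 78, 78, 90, 112, 197, 230 → MAD = 78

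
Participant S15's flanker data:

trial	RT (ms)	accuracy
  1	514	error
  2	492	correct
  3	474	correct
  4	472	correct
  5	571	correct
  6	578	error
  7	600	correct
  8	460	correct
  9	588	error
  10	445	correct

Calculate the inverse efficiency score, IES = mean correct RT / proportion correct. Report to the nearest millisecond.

717 ms

Correct trials (n=7): 492, 474, 472, 571, 600, 460, 445
Mean correct RT = 3514/7 = 502.0000 ms
Proportion correct = 7/10
IES = 502.0000 / (7/10) = 717.143 ms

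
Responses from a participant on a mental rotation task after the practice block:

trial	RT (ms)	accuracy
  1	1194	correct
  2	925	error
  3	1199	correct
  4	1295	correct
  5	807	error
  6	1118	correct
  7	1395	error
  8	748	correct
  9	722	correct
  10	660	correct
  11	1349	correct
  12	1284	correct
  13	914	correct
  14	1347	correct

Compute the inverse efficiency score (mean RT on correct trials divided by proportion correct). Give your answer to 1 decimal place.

Correct trials (n=11): 1194, 1199, 1295, 1118, 748, 722, 660, 1349, 1284, 914, 1347
Mean correct RT = 11830/11 = 1075.4545 ms
Proportion correct = 11/14
IES = 1075.4545 / (11/14) = 1368.760 ms

1368.8 ms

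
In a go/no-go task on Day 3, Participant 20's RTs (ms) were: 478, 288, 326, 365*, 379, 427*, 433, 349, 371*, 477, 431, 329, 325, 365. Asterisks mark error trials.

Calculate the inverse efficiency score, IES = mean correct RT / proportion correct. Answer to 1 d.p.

483.6 ms

Correct trials (n=11): 478, 288, 326, 379, 433, 349, 477, 431, 329, 325, 365
Mean correct RT = 4180/11 = 380.0000 ms
Proportion correct = 11/14
IES = 380.0000 / (11/14) = 483.636 ms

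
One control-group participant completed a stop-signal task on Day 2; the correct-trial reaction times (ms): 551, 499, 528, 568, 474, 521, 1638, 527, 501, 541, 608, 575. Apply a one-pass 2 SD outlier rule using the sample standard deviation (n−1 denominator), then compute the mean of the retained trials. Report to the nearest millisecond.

n = 12, ΣRT = 7531, M = 627.583
Σ(x−M)² = 1128540.92; s = √(1128540.92/11) = 320.304
Cutoffs: 627.583 ± 2·320.304 → [-13.0, 1268.2]
Outside: 1638 → excluded.
Retained (n=11): Σ = 5893, mean = 5893/11 = 535.727

536 ms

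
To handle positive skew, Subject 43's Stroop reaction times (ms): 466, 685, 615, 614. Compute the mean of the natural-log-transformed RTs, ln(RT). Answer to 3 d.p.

6.379

ln(RT): 6.1442, 6.5294, 6.4216, 6.4200
Σ ln(RT) = 25.5152
Mean = 25.5152/4 = 6.37881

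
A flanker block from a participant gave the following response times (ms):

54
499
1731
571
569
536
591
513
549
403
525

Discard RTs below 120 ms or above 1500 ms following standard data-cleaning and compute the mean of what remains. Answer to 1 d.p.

528.4 ms

Excluded: 54, 1731
Retained (n=9): Σ = 4756
Mean = 4756/9 = 528.4444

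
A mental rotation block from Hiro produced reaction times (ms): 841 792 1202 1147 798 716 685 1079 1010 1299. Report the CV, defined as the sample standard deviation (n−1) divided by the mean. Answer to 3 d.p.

0.228

n = 10, Σ = 9569, M = 956.9000
Σ(x−M)² = 428808.900; s = √(428808.900/9) = 218.2783
CV = 218.2783 / 956.9000 = 0.22811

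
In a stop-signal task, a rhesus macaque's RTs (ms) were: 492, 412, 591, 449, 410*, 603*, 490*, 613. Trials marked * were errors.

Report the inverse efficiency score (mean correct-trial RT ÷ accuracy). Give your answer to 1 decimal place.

Correct trials (n=5): 492, 412, 591, 449, 613
Mean correct RT = 2557/5 = 511.4000 ms
Proportion correct = 5/8
IES = 511.4000 / (5/8) = 818.240 ms

818.2 ms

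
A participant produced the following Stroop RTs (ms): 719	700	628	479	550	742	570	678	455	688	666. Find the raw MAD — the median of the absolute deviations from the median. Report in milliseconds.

53 ms

Sorted: 455, 479, 550, 570, 628, 666, 678, 688, 700, 719, 742 → median = 666
|x − 666|: 53, 34, 38, 187, 116, 76, 96, 12, 211, 22, 0
Sorted deviations: 0, 12, 22, 34, 38, 53, 76, 96, 116, 187, 211 → MAD = 53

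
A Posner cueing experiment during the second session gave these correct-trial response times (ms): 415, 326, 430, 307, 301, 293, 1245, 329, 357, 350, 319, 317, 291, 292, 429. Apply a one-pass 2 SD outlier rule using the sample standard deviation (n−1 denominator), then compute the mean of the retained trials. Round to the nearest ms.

340 ms

n = 15, ΣRT = 6001, M = 400.067
Σ(x−M)² = 797750.93; s = √(797750.93/14) = 238.709
Cutoffs: 400.067 ± 2·238.709 → [-77.4, 877.5]
Outside: 1245 → excluded.
Retained (n=14): Σ = 4756, mean = 4756/14 = 339.714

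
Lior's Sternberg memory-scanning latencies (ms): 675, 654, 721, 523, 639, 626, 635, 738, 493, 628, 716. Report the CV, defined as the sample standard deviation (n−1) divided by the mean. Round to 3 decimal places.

n = 11, Σ = 7048, M = 640.7273
Σ(x−M)² = 59020.182; s = √(59020.182/10) = 76.8246
CV = 76.8246 / 640.7273 = 0.11990

0.120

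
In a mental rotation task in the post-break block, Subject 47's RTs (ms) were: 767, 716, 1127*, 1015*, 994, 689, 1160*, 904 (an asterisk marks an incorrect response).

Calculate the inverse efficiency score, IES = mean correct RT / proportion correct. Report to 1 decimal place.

1302.4 ms

Correct trials (n=5): 767, 716, 994, 689, 904
Mean correct RT = 4070/5 = 814.0000 ms
Proportion correct = 5/8
IES = 814.0000 / (5/8) = 1302.400 ms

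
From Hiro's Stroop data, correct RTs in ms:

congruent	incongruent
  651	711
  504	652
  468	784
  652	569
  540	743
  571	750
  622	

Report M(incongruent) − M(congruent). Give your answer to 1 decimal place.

128.9 ms

M(congruent) = 4008/7 = 572.571
M(incongruent) = 4209/6 = 701.500
Difference = 701.500 − 572.571 = 128.929 ms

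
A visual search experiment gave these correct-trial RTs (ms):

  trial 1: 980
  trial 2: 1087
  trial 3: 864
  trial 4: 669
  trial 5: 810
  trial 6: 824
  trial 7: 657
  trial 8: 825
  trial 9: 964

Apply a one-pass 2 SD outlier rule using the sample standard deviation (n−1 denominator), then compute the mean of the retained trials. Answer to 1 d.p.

853.3 ms

n = 9, ΣRT = 7680, M = 853.333
Σ(x−M)² = 159072.00; s = √(159072.00/8) = 141.011
Cutoffs: 853.333 ± 2·141.011 → [571.3, 1135.4]
No RTs fall outside the cutoffs; all 9 retained. Mean = 7680/9 = 853.333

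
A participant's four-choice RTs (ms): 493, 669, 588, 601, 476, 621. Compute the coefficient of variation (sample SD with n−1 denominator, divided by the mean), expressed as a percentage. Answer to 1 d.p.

13.1%

n = 6, Σ = 3448, M = 574.6667
Σ(x−M)² = 28321.333; s = √(28321.333/5) = 75.2613
CV = 75.2613 / 574.6667 = 0.13097 = 13.097%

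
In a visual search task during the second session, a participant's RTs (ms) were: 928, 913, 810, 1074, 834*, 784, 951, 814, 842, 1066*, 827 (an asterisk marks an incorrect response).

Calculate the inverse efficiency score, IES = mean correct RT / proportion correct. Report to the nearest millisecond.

Correct trials (n=9): 928, 913, 810, 1074, 784, 951, 814, 842, 827
Mean correct RT = 7943/9 = 882.5556 ms
Proportion correct = 9/11
IES = 882.5556 / (9/11) = 1078.679 ms

1079 ms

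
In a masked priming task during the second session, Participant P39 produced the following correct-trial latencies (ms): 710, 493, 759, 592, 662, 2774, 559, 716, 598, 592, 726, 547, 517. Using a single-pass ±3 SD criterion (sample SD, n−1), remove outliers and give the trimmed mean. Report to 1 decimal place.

622.6 ms

n = 13, ΣRT = 10245, M = 788.077
Σ(x−M)² = 4359944.92; s = √(4359944.92/12) = 602.768
Cutoffs: 788.077 ± 3·602.768 → [-1020.2, 2596.4]
Outside: 2774 → excluded.
Retained (n=12): Σ = 7471, mean = 7471/12 = 622.583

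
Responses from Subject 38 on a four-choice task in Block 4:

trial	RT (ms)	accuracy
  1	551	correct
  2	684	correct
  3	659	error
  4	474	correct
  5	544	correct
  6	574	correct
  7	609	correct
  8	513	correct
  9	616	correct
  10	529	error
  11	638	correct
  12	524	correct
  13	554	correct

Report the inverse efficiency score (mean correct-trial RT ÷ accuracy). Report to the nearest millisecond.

675 ms

Correct trials (n=11): 551, 684, 474, 544, 574, 609, 513, 616, 638, 524, 554
Mean correct RT = 6281/11 = 571.0000 ms
Proportion correct = 11/13
IES = 571.0000 / (11/13) = 674.818 ms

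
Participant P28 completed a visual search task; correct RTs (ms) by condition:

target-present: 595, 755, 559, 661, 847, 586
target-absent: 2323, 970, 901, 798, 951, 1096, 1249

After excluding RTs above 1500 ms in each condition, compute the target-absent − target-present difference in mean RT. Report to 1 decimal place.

327.0 ms

target-absent: exclude 2323
M(target-present) = 4003/6 = 667.167
M(target-absent) = 5965/6 = 994.167
Difference = 994.167 − 667.167 = 327.000 ms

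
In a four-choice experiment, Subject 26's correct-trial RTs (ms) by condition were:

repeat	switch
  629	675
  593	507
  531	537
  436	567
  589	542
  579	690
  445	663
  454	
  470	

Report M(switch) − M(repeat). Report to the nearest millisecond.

M(repeat) = 4726/9 = 525.111
M(switch) = 4181/7 = 597.286
Difference = 597.286 − 525.111 = 72.175 ms

72 ms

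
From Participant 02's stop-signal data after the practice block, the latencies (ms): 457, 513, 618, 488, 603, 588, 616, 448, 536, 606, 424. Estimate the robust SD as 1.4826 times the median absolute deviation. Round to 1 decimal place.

103.8 ms

Sorted: 424, 448, 457, 488, 513, 536, 588, 603, 606, 616, 618 → median = 536
|x − 536| sorted: 0, 23, 48, 52, 67, 70, 79, 80, 82, 88, 112 → MAD = 70
Robust SD ≈ 1.4826 × 70 = 103.782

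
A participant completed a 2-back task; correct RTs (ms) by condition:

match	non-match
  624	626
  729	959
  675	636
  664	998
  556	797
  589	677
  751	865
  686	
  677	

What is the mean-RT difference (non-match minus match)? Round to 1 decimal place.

132.8 ms

M(match) = 5951/9 = 661.222
M(non-match) = 5558/7 = 794.000
Difference = 794.000 − 661.222 = 132.778 ms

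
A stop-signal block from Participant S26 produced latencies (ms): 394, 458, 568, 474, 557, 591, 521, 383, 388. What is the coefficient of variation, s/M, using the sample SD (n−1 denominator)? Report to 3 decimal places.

0.170

n = 9, Σ = 4334, M = 481.5556
Σ(x−M)² = 53442.222; s = √(53442.222/8) = 81.7330
CV = 81.7330 / 481.5556 = 0.16973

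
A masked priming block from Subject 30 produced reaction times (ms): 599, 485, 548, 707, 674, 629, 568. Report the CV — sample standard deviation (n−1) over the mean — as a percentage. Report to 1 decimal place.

n = 7, Σ = 4210, M = 601.4286
Σ(x−M)² = 34705.714; s = √(34705.714/6) = 76.0545
CV = 76.0545 / 601.4286 = 0.12646 = 12.646%

12.6%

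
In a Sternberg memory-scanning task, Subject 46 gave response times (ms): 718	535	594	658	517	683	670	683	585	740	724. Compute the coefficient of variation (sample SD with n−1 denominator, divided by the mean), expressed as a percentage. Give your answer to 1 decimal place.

n = 11, Σ = 7107, M = 646.0909
Σ(x−M)² = 58948.909; s = √(58948.909/10) = 76.7782
CV = 76.7782 / 646.0909 = 0.11883 = 11.883%

11.9%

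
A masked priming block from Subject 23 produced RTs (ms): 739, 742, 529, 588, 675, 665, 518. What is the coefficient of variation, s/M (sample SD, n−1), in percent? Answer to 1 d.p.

n = 7, Σ = 4456, M = 636.5714
Σ(x−M)² = 51881.714; s = √(51881.714/6) = 92.9890
CV = 92.9890 / 636.5714 = 0.14608 = 14.608%

14.6%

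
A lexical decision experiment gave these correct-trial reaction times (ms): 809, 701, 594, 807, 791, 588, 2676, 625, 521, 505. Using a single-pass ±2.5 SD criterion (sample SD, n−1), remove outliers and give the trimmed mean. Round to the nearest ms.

660 ms

n = 10, ΣRT = 8617, M = 861.700
Σ(x−M)² = 3774190.10; s = √(3774190.10/9) = 647.576
Cutoffs: 861.700 ± 2.5·647.576 → [-757.2, 2480.6]
Outside: 2676 → excluded.
Retained (n=9): Σ = 5941, mean = 5941/9 = 660.111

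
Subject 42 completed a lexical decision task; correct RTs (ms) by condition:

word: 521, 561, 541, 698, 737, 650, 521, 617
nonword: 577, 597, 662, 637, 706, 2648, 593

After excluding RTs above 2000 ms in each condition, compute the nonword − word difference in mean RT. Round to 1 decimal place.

nonword: exclude 2648
M(word) = 4846/8 = 605.750
M(nonword) = 3772/6 = 628.667
Difference = 628.667 − 605.750 = 22.917 ms

22.9 ms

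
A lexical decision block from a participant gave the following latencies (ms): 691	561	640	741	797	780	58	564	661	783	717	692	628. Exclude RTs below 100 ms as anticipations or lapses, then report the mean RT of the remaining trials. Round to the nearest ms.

688 ms

Excluded: 58
Retained (n=12): Σ = 8255
Mean = 8255/12 = 687.9167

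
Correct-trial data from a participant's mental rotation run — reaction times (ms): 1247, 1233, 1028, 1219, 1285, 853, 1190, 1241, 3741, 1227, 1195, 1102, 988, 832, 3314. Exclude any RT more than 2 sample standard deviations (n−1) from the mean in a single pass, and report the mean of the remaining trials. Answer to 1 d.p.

n = 15, ΣRT = 21695, M = 1446.333
Σ(x−M)² = 10368859.33; s = √(10368859.33/14) = 860.600
Cutoffs: 1446.333 ± 2·860.600 → [-274.9, 3167.5]
Outside: 3314, 3741 → excluded.
Retained (n=13): Σ = 14640, mean = 14640/13 = 1126.154

1126.2 ms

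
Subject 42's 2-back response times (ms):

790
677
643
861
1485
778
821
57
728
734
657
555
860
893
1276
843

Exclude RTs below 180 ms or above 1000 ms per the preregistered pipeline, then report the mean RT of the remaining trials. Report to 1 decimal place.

Excluded: 57, 1276, 1485
Retained (n=13): Σ = 9840
Mean = 9840/13 = 756.9231

756.9 ms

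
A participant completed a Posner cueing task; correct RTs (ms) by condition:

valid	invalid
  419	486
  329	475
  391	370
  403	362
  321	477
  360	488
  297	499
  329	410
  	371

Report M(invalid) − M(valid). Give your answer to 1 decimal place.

81.4 ms

M(valid) = 2849/8 = 356.125
M(invalid) = 3938/9 = 437.556
Difference = 437.556 − 356.125 = 81.431 ms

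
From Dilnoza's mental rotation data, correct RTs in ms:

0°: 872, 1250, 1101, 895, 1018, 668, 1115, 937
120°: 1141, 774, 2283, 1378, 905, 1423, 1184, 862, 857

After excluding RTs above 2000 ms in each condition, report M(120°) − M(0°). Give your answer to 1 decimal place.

83.5 ms

120°: exclude 2283
M(0°) = 7856/8 = 982.000
M(120°) = 8524/8 = 1065.500
Difference = 1065.500 − 982.000 = 83.500 ms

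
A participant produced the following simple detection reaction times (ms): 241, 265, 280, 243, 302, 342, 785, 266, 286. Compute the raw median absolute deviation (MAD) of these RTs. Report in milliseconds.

Sorted: 241, 243, 265, 266, 280, 286, 302, 342, 785 → median = 280
|x − 280|: 39, 15, 0, 37, 22, 62, 505, 14, 6
Sorted deviations: 0, 6, 14, 15, 22, 37, 39, 62, 505 → MAD = 22

22 ms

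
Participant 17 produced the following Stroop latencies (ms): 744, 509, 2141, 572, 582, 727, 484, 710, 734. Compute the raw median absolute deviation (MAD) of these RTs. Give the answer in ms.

128 ms

Sorted: 484, 509, 572, 582, 710, 727, 734, 744, 2141 → median = 710
|x − 710|: 34, 201, 1431, 138, 128, 17, 226, 0, 24
Sorted deviations: 0, 17, 24, 34, 128, 138, 201, 226, 1431 → MAD = 128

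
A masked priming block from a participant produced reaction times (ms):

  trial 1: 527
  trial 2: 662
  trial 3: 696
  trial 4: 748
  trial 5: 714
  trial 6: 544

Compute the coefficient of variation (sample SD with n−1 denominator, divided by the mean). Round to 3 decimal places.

n = 6, Σ = 3891, M = 648.5000
Σ(x−M)² = 42311.500; s = √(42311.500/5) = 91.9908
CV = 91.9908 / 648.5000 = 0.14185

0.142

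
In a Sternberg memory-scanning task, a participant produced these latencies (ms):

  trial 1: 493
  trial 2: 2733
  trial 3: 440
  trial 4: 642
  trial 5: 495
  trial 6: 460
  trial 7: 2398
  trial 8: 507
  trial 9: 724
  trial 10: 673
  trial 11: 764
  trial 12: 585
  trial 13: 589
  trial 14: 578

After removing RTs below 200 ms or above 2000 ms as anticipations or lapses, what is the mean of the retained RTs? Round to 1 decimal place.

Excluded: 2398, 2733
Retained (n=12): Σ = 6950
Mean = 6950/12 = 579.1667

579.2 ms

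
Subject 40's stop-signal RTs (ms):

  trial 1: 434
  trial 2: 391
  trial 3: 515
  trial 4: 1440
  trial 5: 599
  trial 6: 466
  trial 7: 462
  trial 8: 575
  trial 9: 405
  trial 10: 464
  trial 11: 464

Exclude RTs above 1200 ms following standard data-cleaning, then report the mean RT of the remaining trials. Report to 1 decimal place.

Excluded: 1440
Retained (n=10): Σ = 4775
Mean = 4775/10 = 477.5000

477.5 ms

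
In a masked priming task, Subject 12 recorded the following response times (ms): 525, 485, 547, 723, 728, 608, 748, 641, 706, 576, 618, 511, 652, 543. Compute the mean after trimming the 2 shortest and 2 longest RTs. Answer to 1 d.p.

Sorted: 485, 511, 525, 543, 547, 576, 608, 618, 641, 652, 706, 723, 728, 748
Drop lowest 2 (485, 511) and highest 2 (728, 748)
Remaining (n=10): Σ = 6139, mean = 6139/10 = 613.900

613.9 ms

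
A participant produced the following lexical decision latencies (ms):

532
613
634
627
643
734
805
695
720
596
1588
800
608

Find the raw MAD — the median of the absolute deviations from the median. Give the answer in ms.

Sorted: 532, 596, 608, 613, 627, 634, 643, 695, 720, 734, 800, 805, 1588 → median = 643
|x − 643|: 111, 30, 9, 16, 0, 91, 162, 52, 77, 47, 945, 157, 35
Sorted deviations: 0, 9, 16, 30, 35, 47, 52, 77, 91, 111, 157, 162, 945 → MAD = 52

52 ms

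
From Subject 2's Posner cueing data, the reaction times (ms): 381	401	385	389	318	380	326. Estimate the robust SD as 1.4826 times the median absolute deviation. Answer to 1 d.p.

Sorted: 318, 326, 380, 381, 385, 389, 401 → median = 381
|x − 381| sorted: 0, 1, 4, 8, 20, 55, 63 → MAD = 8
Robust SD ≈ 1.4826 × 8 = 11.861

11.9 ms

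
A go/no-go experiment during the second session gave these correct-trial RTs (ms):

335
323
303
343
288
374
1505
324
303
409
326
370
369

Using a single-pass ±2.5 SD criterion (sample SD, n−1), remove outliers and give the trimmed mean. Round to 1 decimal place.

338.9 ms

n = 13, ΣRT = 5572, M = 428.615
Σ(x−M)² = 1269015.08; s = √(1269015.08/12) = 325.194
Cutoffs: 428.615 ± 2.5·325.194 → [-384.4, 1241.6]
Outside: 1505 → excluded.
Retained (n=12): Σ = 4067, mean = 4067/12 = 338.917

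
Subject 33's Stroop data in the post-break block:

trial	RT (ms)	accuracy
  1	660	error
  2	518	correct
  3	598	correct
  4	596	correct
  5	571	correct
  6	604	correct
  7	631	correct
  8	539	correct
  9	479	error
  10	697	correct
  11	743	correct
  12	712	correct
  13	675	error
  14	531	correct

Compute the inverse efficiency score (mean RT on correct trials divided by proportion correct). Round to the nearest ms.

Correct trials (n=11): 518, 598, 596, 571, 604, 631, 539, 697, 743, 712, 531
Mean correct RT = 6740/11 = 612.7273 ms
Proportion correct = 11/14
IES = 612.7273 / (11/14) = 779.835 ms

780 ms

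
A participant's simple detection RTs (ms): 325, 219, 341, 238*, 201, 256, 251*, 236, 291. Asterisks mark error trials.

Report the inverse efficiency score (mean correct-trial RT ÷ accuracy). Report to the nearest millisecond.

Correct trials (n=7): 325, 219, 341, 201, 256, 236, 291
Mean correct RT = 1869/7 = 267.0000 ms
Proportion correct = 7/9
IES = 267.0000 / (7/9) = 343.286 ms

343 ms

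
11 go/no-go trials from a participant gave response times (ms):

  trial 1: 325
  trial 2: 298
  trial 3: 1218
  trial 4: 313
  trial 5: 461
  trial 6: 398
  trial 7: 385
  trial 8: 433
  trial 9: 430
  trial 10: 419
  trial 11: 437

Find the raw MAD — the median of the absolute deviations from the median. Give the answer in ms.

Sorted: 298, 313, 325, 385, 398, 419, 430, 433, 437, 461, 1218 → median = 419
|x − 419|: 94, 121, 799, 106, 42, 21, 34, 14, 11, 0, 18
Sorted deviations: 0, 11, 14, 18, 21, 34, 42, 94, 106, 121, 799 → MAD = 34

34 ms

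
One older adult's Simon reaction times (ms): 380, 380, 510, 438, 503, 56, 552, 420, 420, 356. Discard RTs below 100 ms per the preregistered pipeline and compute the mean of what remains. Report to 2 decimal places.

439.89 ms

Excluded: 56
Retained (n=9): Σ = 3959
Mean = 3959/9 = 439.8889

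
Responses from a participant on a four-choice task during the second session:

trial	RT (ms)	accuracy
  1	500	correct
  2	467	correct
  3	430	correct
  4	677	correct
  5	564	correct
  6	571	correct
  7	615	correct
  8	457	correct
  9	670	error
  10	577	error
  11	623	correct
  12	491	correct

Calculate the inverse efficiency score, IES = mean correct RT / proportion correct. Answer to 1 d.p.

647.4 ms

Correct trials (n=10): 500, 467, 430, 677, 564, 571, 615, 457, 623, 491
Mean correct RT = 5395/10 = 539.5000 ms
Proportion correct = 10/12
IES = 539.5000 / (10/12) = 647.400 ms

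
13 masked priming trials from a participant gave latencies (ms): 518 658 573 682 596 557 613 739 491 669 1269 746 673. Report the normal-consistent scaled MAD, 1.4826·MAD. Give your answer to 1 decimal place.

120.1 ms

Sorted: 491, 518, 557, 573, 596, 613, 658, 669, 673, 682, 739, 746, 1269 → median = 658
|x − 658| sorted: 0, 11, 15, 24, 45, 62, 81, 85, 88, 101, 140, 167, 611 → MAD = 81
Robust SD ≈ 1.4826 × 81 = 120.091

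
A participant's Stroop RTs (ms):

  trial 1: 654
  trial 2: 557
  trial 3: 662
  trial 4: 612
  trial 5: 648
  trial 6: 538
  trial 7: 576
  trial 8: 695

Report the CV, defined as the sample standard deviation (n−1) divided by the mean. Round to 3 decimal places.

n = 8, Σ = 4942, M = 617.7500
Σ(x−M)² = 21981.500; s = √(21981.500/7) = 56.0376
CV = 56.0376 / 617.7500 = 0.09071

0.091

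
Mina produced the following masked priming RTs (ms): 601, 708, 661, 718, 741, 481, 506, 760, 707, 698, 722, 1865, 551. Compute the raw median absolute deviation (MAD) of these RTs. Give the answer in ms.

46 ms

Sorted: 481, 506, 551, 601, 661, 698, 707, 708, 718, 722, 741, 760, 1865 → median = 707
|x − 707|: 106, 1, 46, 11, 34, 226, 201, 53, 0, 9, 15, 1158, 156
Sorted deviations: 0, 1, 9, 11, 15, 34, 46, 53, 106, 156, 201, 226, 1158 → MAD = 46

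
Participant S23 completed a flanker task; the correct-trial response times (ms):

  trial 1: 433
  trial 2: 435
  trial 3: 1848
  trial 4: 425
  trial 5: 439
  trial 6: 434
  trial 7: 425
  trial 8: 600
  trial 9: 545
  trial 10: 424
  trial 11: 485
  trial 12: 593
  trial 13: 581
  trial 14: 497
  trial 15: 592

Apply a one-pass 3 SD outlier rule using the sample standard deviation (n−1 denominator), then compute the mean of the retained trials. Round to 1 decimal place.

493.4 ms

n = 15, ΣRT = 8756, M = 583.733
Σ(x−M)² = 1781684.93; s = √(1781684.93/14) = 356.740
Cutoffs: 583.733 ± 3·356.740 → [-486.5, 1654.0]
Outside: 1848 → excluded.
Retained (n=14): Σ = 6908, mean = 6908/14 = 493.429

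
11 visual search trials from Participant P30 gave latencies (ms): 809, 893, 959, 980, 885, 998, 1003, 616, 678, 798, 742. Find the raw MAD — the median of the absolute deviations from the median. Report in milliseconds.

Sorted: 616, 678, 742, 798, 809, 885, 893, 959, 980, 998, 1003 → median = 885
|x − 885|: 76, 8, 74, 95, 0, 113, 118, 269, 207, 87, 143
Sorted deviations: 0, 8, 74, 76, 87, 95, 113, 118, 143, 207, 269 → MAD = 95

95 ms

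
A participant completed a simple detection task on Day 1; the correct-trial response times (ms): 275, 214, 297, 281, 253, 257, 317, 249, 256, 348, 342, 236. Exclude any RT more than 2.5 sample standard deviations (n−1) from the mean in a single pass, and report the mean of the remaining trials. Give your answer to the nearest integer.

277 ms

n = 12, ΣRT = 3325, M = 277.083
Σ(x−M)² = 19136.92; s = √(19136.92/11) = 41.710
Cutoffs: 277.083 ± 2.5·41.710 → [172.8, 381.4]
No RTs fall outside the cutoffs; all 12 retained. Mean = 3325/12 = 277.083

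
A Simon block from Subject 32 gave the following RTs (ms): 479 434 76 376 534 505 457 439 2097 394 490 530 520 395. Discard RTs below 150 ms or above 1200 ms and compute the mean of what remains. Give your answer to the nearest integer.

463 ms

Excluded: 76, 2097
Retained (n=12): Σ = 5553
Mean = 5553/12 = 462.7500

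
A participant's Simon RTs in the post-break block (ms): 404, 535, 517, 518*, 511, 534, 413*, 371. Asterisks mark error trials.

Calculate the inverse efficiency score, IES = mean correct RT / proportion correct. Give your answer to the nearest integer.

Correct trials (n=6): 404, 535, 517, 511, 534, 371
Mean correct RT = 2872/6 = 478.6667 ms
Proportion correct = 6/8
IES = 478.6667 / (6/8) = 638.222 ms

638 ms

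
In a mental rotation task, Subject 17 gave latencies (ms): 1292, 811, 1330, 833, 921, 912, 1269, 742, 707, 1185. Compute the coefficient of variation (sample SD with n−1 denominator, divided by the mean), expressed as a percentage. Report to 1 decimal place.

n = 10, Σ = 10002, M = 1000.2000
Σ(x−M)² = 530757.600; s = √(530757.600/9) = 242.8437
CV = 242.8437 / 1000.2000 = 0.24280 = 24.280%

24.3%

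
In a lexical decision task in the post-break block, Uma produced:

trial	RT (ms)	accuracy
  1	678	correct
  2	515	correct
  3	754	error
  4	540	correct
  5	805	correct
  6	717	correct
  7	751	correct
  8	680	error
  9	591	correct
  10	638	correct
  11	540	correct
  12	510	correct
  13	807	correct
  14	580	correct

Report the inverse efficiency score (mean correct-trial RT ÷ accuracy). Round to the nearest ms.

Correct trials (n=12): 678, 515, 540, 805, 717, 751, 591, 638, 540, 510, 807, 580
Mean correct RT = 7672/12 = 639.3333 ms
Proportion correct = 12/14
IES = 639.3333 / (12/14) = 745.889 ms

746 ms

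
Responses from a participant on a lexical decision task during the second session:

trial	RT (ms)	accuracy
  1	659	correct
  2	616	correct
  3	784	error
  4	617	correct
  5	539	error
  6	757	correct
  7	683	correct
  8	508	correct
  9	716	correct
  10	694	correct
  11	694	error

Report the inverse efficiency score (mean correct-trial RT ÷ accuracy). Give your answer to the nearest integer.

902 ms

Correct trials (n=8): 659, 616, 617, 757, 683, 508, 716, 694
Mean correct RT = 5250/8 = 656.2500 ms
Proportion correct = 8/11
IES = 656.2500 / (8/11) = 902.344 ms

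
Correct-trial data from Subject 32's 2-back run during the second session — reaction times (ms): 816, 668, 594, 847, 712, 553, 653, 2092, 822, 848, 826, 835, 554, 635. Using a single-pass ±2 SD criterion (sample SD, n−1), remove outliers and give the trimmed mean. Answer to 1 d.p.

720.2 ms

n = 14, ΣRT = 11455, M = 818.214
Σ(x−M)² = 1909736.36; s = √(1909736.36/13) = 383.279
Cutoffs: 818.214 ± 2·383.279 → [51.7, 1584.8]
Outside: 2092 → excluded.
Retained (n=13): Σ = 9363, mean = 9363/13 = 720.231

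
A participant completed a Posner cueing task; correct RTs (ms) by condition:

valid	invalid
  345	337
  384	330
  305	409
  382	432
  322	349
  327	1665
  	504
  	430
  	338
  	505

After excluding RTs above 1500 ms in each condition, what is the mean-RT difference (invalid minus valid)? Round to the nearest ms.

60 ms

invalid: exclude 1665
M(valid) = 2065/6 = 344.167
M(invalid) = 3634/9 = 403.778
Difference = 403.778 − 344.167 = 59.611 ms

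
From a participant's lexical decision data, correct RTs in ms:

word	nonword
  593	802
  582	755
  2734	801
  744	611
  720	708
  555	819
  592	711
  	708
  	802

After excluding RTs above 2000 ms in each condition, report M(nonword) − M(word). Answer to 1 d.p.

115.3 ms

word: exclude 2734
M(word) = 3786/6 = 631.000
M(nonword) = 6717/9 = 746.333
Difference = 746.333 − 631.000 = 115.333 ms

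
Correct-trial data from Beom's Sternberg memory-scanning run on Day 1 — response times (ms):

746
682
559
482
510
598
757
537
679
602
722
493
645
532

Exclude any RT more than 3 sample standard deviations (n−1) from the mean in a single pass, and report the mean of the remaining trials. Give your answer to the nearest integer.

610 ms

n = 14, ΣRT = 8544, M = 610.286
Σ(x−M)² = 118112.86; s = √(118112.86/13) = 95.318
Cutoffs: 610.286 ± 3·95.318 → [324.3, 896.2]
No RTs fall outside the cutoffs; all 14 retained. Mean = 8544/14 = 610.286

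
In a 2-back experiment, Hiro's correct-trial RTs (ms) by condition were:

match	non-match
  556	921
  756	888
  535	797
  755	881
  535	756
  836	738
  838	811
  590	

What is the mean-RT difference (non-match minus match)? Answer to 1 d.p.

M(match) = 5401/8 = 675.125
M(non-match) = 5792/7 = 827.429
Difference = 827.429 − 675.125 = 152.304 ms

152.3 ms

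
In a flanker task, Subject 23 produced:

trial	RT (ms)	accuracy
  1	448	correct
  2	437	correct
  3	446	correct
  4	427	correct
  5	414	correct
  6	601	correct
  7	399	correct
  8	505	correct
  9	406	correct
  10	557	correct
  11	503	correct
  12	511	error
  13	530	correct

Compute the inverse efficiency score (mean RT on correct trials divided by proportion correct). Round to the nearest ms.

512 ms

Correct trials (n=12): 448, 437, 446, 427, 414, 601, 399, 505, 406, 557, 503, 530
Mean correct RT = 5673/12 = 472.7500 ms
Proportion correct = 12/13
IES = 472.7500 / (12/13) = 512.146 ms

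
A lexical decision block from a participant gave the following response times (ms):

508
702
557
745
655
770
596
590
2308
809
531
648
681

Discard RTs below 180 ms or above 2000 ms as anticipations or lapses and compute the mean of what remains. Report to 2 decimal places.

Excluded: 2308
Retained (n=12): Σ = 7792
Mean = 7792/12 = 649.3333

649.33 ms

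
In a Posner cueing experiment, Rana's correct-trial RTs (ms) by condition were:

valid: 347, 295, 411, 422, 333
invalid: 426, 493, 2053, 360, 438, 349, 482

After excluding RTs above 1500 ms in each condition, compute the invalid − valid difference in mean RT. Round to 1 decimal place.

invalid: exclude 2053
M(valid) = 1808/5 = 361.600
M(invalid) = 2548/6 = 424.667
Difference = 424.667 − 361.600 = 63.067 ms

63.1 ms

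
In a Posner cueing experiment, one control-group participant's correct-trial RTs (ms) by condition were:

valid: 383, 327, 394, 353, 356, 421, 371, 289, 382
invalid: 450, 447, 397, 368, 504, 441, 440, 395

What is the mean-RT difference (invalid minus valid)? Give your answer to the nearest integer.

66 ms

M(valid) = 3276/9 = 364.000
M(invalid) = 3442/8 = 430.250
Difference = 430.250 − 364.000 = 66.250 ms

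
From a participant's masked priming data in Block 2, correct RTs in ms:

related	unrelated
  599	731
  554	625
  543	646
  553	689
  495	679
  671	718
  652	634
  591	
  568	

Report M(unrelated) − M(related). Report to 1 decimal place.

M(related) = 5226/9 = 580.667
M(unrelated) = 4722/7 = 674.571
Difference = 674.571 − 580.667 = 93.905 ms

93.9 ms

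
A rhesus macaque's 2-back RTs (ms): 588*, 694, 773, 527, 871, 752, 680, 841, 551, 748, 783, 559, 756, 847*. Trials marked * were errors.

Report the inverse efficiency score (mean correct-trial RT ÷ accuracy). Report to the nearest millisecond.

Correct trials (n=12): 694, 773, 527, 871, 752, 680, 841, 551, 748, 783, 559, 756
Mean correct RT = 8535/12 = 711.2500 ms
Proportion correct = 12/14
IES = 711.2500 / (12/14) = 829.792 ms

830 ms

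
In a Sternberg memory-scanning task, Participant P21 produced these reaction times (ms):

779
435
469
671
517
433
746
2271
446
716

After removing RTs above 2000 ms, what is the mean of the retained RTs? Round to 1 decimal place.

Excluded: 2271
Retained (n=9): Σ = 5212
Mean = 5212/9 = 579.1111

579.1 ms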